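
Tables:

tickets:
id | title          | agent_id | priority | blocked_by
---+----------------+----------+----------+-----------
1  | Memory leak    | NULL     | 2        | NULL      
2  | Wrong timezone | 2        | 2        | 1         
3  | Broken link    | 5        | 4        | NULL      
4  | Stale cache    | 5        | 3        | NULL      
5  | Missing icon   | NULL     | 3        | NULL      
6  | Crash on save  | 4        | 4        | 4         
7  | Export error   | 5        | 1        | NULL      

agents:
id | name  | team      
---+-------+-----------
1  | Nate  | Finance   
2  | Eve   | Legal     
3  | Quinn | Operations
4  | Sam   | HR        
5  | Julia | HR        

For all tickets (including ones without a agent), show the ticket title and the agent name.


LEFT JOIN keeps every row from tickets (the left table); where agent_id has no match in agents, the agent columns become NULL. Walk through each ticket:
  - ticket 1 (Memory leak): agent_id=NULL, no match -> kept with NULL
  - ticket 2 (Wrong timezone): agent_id=2 -> matches Eve
  - ticket 3 (Broken link): agent_id=5 -> matches Julia
  - ticket 4 (Stale cache): agent_id=5 -> matches Julia
  - ticket 5 (Missing icon): agent_id=NULL, no match -> kept with NULL
  - ticket 6 (Crash on save): agent_id=4 -> matches Sam
  - ticket 7 (Export error): agent_id=5 -> matches Julia
All 7 rows appear; 2 have NULL agent.

SQL:
SELECT a.title, b.name AS agent
FROM tickets a
LEFT JOIN agents b ON a.agent_id = b.id

Result:
title          | agent
---------------+------
Memory leak    | NULL 
Wrong timezone | Eve  
Broken link    | Julia
Stale cache    | Julia
Missing icon   | NULL 
Crash on save  | Sam  
Export error   | Julia


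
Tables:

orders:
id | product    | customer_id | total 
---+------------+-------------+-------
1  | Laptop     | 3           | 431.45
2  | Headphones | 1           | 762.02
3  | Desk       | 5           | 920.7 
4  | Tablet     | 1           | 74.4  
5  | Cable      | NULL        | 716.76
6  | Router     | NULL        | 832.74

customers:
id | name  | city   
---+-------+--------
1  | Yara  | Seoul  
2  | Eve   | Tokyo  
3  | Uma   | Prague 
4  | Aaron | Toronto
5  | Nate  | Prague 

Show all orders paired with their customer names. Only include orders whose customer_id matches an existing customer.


INNER JOIN keeps only orders rows whose customer_id matches an id in customers. Walk through each order:
  - order 1 (Laptop): customer_id=3 -> matches Uma
  - order 2 (Headphones): customer_id=1 -> matches Yara
  - order 3 (Desk): customer_id=5 -> matches Nate
  - order 4 (Tablet): customer_id=1 -> matches Yara
  - order 5 (Cable): customer_id=NULL, no match -> dropped
  - order 6 (Router): customer_id=NULL, no match -> dropped
So 2 of 6 rows are dropped.

SQL:
SELECT a.product, b.name AS customer
FROM orders a
INNER JOIN customers b ON a.customer_id = b.id

Result:
product    | customer
-----------+---------
Laptop     | Uma     
Headphones | Yara    
Desk       | Nate    
Tablet     | Yara    


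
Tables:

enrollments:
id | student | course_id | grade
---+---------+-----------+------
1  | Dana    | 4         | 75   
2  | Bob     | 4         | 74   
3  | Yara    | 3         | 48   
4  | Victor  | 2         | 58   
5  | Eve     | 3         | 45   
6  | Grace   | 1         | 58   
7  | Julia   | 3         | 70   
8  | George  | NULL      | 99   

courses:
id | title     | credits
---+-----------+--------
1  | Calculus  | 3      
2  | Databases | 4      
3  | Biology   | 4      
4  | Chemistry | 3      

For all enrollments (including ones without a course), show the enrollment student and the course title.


LEFT JOIN keeps every row from enrollments (the left table); where course_id has no match in courses, the course columns become NULL. Walk through each enrollment:
  - enrollment 1 (Dana): course_id=4 -> matches Chemistry
  - enrollment 2 (Bob): course_id=4 -> matches Chemistry
  - enrollment 3 (Yara): course_id=3 -> matches Biology
  - enrollment 4 (Victor): course_id=2 -> matches Databases
  - enrollment 5 (Eve): course_id=3 -> matches Biology
  - enrollment 6 (Grace): course_id=1 -> matches Calculus
  - enrollment 7 (Julia): course_id=3 -> matches Biology
  - enrollment 8 (George): course_id=NULL, no match -> kept with NULL
All 8 rows appear; 1 has NULL course.

SQL:
SELECT a.student, b.title AS course
FROM enrollments a
LEFT JOIN courses b ON a.course_id = b.id

Result:
student | course   
--------+----------
Dana    | Chemistry
Bob     | Chemistry
Yara    | Biology  
Victor  | Databases
Eve     | Biology  
Grace   | Calculus 
Julia   | Biology  
George  | NULL     


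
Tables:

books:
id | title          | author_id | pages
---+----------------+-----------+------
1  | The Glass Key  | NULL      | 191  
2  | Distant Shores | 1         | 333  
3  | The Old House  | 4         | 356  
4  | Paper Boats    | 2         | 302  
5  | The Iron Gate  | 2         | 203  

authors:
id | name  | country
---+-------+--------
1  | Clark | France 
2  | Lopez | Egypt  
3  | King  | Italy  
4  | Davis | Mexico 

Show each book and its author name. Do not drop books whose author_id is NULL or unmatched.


LEFT JOIN keeps every row from books (the left table); where author_id has no match in authors, the author columns become NULL. Walk through each book:
  - book 1 (The Glass Key): author_id=NULL, no match -> kept with NULL
  - book 2 (Distant Shores): author_id=1 -> matches Clark
  - book 3 (The Old House): author_id=4 -> matches Davis
  - book 4 (Paper Boats): author_id=2 -> matches Lopez
  - book 5 (The Iron Gate): author_id=2 -> matches Lopez
All 5 rows appear; 1 has NULL author.

SQL:
SELECT a.title, b.name AS author
FROM books a
LEFT JOIN authors b ON a.author_id = b.id

Result:
title          | author
---------------+-------
The Glass Key  | NULL  
Distant Shores | Clark 
The Old House  | Davis 
Paper Boats    | Lopez 
The Iron Gate  | Lopez 


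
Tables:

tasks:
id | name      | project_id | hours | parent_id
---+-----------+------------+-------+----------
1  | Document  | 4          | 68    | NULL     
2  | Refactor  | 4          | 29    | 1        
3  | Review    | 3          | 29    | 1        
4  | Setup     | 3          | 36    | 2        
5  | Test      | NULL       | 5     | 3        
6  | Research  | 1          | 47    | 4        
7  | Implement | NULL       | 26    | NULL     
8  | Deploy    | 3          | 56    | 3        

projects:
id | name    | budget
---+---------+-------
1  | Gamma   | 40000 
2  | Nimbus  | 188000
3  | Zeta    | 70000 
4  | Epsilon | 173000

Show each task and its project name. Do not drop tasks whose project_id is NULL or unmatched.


LEFT JOIN keeps every row from tasks (the left table); where project_id has no match in projects, the project columns become NULL. Walk through each task:
  - task 1 (Document): project_id=4 -> matches Epsilon
  - task 2 (Refactor): project_id=4 -> matches Epsilon
  - task 3 (Review): project_id=3 -> matches Zeta
  - task 4 (Setup): project_id=3 -> matches Zeta
  - task 5 (Test): project_id=NULL, no match -> kept with NULL
  - task 6 (Research): project_id=1 -> matches Gamma
  - task 7 (Implement): project_id=NULL, no match -> kept with NULL
  - task 8 (Deploy): project_id=3 -> matches Zeta
All 8 rows appear; 2 have NULL project.

SQL:
SELECT a.name, b.name AS project
FROM tasks a
LEFT JOIN projects b ON a.project_id = b.id

Result:
name      | project
----------+--------
Document  | Epsilon
Refactor  | Epsilon
Review    | Zeta   
Setup     | Zeta   
Test      | NULL   
Research  | Gamma  
Implement | NULL   
Deploy    | Zeta   


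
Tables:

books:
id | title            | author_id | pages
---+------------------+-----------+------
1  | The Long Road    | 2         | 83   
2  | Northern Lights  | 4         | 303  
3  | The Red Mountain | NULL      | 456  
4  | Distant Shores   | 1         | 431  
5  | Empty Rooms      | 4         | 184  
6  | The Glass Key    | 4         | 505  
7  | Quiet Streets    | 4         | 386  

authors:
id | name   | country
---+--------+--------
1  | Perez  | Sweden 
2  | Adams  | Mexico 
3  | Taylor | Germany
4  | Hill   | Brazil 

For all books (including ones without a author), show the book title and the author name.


LEFT JOIN keeps every row from books (the left table); where author_id has no match in authors, the author columns become NULL. Walk through each book:
  - book 1 (The Long Road): author_id=2 -> matches Adams
  - book 2 (Northern Lights): author_id=4 -> matches Hill
  - book 3 (The Red Mountain): author_id=NULL, no match -> kept with NULL
  - book 4 (Distant Shores): author_id=1 -> matches Perez
  - book 5 (Empty Rooms): author_id=4 -> matches Hill
  - book 6 (The Glass Key): author_id=4 -> matches Hill
  - book 7 (Quiet Streets): author_id=4 -> matches Hill
All 7 rows appear; 1 has NULL author.

SQL:
SELECT a.title, b.name AS author
FROM books a
LEFT JOIN authors b ON a.author_id = b.id

Result:
title            | author
-----------------+-------
The Long Road    | Adams 
Northern Lights  | Hill  
The Red Mountain | NULL  
Distant Shores   | Perez 
Empty Rooms      | Hill  
The Glass Key    | Hill  
Quiet Streets    | Hill  


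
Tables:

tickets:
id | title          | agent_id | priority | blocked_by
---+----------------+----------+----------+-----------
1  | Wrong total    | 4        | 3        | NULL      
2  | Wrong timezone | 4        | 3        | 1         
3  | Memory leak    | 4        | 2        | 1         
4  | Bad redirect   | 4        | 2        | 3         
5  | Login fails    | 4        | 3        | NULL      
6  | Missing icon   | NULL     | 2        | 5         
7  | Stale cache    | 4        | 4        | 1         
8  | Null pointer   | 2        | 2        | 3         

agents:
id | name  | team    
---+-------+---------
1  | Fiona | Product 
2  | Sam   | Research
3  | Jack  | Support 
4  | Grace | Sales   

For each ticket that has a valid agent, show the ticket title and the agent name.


INNER JOIN keeps only tickets rows whose agent_id matches an id in agents. Walk through each ticket:
  - ticket 1 (Wrong total): agent_id=4 -> matches Grace
  - ticket 2 (Wrong timezone): agent_id=4 -> matches Grace
  - ticket 3 (Memory leak): agent_id=4 -> matches Grace
  - ticket 4 (Bad redirect): agent_id=4 -> matches Grace
  - ticket 5 (Login fails): agent_id=4 -> matches Grace
  - ticket 6 (Missing icon): agent_id=NULL, no match -> dropped
  - ticket 7 (Stale cache): agent_id=4 -> matches Grace
  - ticket 8 (Null pointer): agent_id=2 -> matches Sam
So 1 of 8 rows is dropped.

SQL:
SELECT a.title, b.name AS agent
FROM tickets a
INNER JOIN agents b ON a.agent_id = b.id

Result:
title          | agent
---------------+------
Wrong total    | Grace
Wrong timezone | Grace
Memory leak    | Grace
Bad redirect   | Grace
Login fails    | Grace
Stale cache    | Grace
Null pointer   | Sam  


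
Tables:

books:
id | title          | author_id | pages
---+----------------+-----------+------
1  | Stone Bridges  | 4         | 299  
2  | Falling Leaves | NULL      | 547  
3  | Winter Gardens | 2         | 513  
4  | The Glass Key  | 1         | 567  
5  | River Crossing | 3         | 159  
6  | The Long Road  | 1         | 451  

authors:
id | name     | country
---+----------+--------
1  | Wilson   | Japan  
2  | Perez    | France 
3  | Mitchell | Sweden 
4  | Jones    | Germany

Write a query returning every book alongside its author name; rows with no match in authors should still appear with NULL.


LEFT JOIN keeps every row from books (the left table); where author_id has no match in authors, the author columns become NULL. Walk through each book:
  - book 1 (Stone Bridges): author_id=4 -> matches Jones
  - book 2 (Falling Leaves): author_id=NULL, no match -> kept with NULL
  - book 3 (Winter Gardens): author_id=2 -> matches Perez
  - book 4 (The Glass Key): author_id=1 -> matches Wilson
  - book 5 (River Crossing): author_id=3 -> matches Mitchell
  - book 6 (The Long Road): author_id=1 -> matches Wilson
All 6 rows appear; 1 has NULL author.

SQL:
SELECT a.title, b.name AS author
FROM books a
LEFT JOIN authors b ON a.author_id = b.id

Result:
title          | author  
---------------+---------
Stone Bridges  | Jones   
Falling Leaves | NULL    
Winter Gardens | Perez   
The Glass Key  | Wilson  
River Crossing | Mitchell
The Long Road  | Wilson  


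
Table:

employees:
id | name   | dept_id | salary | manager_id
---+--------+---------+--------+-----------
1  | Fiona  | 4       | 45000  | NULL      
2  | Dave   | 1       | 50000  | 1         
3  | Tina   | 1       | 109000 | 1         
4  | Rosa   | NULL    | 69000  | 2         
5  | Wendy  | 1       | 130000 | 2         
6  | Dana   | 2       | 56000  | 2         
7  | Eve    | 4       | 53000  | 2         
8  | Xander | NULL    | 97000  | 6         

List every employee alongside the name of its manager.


This is a self-join: employees is joined to a second copy of itself, matching each row's manager_id to another row's id. Use LEFT JOIN so rows with manager_id=NULL are kept.
  - employee 1 (Fiona): manager_id=NULL -> NULL
  - employee 2 (Dave): manager_id=1 -> Fiona
  - employee 3 (Tina): manager_id=1 -> Fiona
  - employee 4 (Rosa): manager_id=2 -> Dave
  - employee 5 (Wendy): manager_id=2 -> Dave
  - employee 6 (Dana): manager_id=2 -> Dave
  - employee 7 (Eve): manager_id=2 -> Dave
  - employee 8 (Xander): manager_id=6 -> Dana

SQL:
SELECT a.name AS item, b.name AS manager
FROM employees a
LEFT JOIN employees b ON a.manager_id = b.id

Result:
item   | manager
-------+--------
Fiona  | NULL   
Dave   | Fiona  
Tina   | Fiona  
Rosa   | Dave   
Wendy  | Dave   
Dana   | Dave   
Eve    | Dave   
Xander | Dana   


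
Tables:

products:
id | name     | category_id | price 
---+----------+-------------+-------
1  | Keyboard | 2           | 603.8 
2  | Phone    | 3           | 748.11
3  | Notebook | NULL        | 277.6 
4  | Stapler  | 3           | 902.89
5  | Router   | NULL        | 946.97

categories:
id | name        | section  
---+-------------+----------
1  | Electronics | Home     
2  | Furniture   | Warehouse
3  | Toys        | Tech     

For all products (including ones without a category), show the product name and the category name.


LEFT JOIN keeps every row from products (the left table); where category_id has no match in categories, the category columns become NULL. Walk through each product:
  - product 1 (Keyboard): category_id=2 -> matches Furniture
  - product 2 (Phone): category_id=3 -> matches Toys
  - product 3 (Notebook): category_id=NULL, no match -> kept with NULL
  - product 4 (Stapler): category_id=3 -> matches Toys
  - product 5 (Router): category_id=NULL, no match -> kept with NULL
All 5 rows appear; 2 have NULL category.

SQL:
SELECT a.name, b.name AS category
FROM products a
LEFT JOIN categories b ON a.category_id = b.id

Result:
name     | category 
---------+----------
Keyboard | Furniture
Phone    | Toys     
Notebook | NULL     
Stapler  | Toys     
Router   | NULL     


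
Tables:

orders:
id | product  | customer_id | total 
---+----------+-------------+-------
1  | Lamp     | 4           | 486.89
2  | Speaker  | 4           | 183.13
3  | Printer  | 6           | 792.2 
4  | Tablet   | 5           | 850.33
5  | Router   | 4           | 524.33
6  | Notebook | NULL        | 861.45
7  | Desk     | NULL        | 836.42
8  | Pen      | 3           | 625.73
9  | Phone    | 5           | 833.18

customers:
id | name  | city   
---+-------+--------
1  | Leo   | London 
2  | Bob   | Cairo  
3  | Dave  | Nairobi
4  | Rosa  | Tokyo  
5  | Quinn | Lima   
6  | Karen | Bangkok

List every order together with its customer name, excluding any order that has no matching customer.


INNER JOIN keeps only orders rows whose customer_id matches an id in customers. Walk through each order:
  - order 1 (Lamp): customer_id=4 -> matches Rosa
  - order 2 (Speaker): customer_id=4 -> matches Rosa
  - order 3 (Printer): customer_id=6 -> matches Karen
  - order 4 (Tablet): customer_id=5 -> matches Quinn
  - order 5 (Router): customer_id=4 -> matches Rosa
  - order 6 (Notebook): customer_id=NULL, no match -> dropped
  - order 7 (Desk): customer_id=NULL, no match -> dropped
  - order 8 (Pen): customer_id=3 -> matches Dave
  - order 9 (Phone): customer_id=5 -> matches Quinn
So 2 of 9 rows are dropped.

SQL:
SELECT a.product, b.name AS customer
FROM orders a
INNER JOIN customers b ON a.customer_id = b.id

Result:
product | customer
--------+---------
Lamp    | Rosa    
Speaker | Rosa    
Printer | Karen   
Tablet  | Quinn   
Router  | Rosa    
Pen     | Dave    
Phone   | Quinn   


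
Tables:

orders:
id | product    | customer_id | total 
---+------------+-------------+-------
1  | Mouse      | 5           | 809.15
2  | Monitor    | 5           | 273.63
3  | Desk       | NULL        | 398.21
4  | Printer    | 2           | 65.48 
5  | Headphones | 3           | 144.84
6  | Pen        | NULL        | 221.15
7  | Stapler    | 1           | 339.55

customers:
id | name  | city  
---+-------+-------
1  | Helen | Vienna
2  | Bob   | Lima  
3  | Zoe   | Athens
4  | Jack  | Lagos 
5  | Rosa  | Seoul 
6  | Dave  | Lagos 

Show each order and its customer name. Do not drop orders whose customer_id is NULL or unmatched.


LEFT JOIN keeps every row from orders (the left table); where customer_id has no match in customers, the customer columns become NULL. Walk through each order:
  - order 1 (Mouse): customer_id=5 -> matches Rosa
  - order 2 (Monitor): customer_id=5 -> matches Rosa
  - order 3 (Desk): customer_id=NULL, no match -> kept with NULL
  - order 4 (Printer): customer_id=2 -> matches Bob
  - order 5 (Headphones): customer_id=3 -> matches Zoe
  - order 6 (Pen): customer_id=NULL, no match -> kept with NULL
  - order 7 (Stapler): customer_id=1 -> matches Helen
All 7 rows appear; 2 have NULL customer.

SQL:
SELECT a.product, b.name AS customer
FROM orders a
LEFT JOIN customers b ON a.customer_id = b.id

Result:
product    | customer
-----------+---------
Mouse      | Rosa    
Monitor    | Rosa    
Desk       | NULL    
Printer    | Bob     
Headphones | Zoe     
Pen        | NULL    
Stapler    | Helen   


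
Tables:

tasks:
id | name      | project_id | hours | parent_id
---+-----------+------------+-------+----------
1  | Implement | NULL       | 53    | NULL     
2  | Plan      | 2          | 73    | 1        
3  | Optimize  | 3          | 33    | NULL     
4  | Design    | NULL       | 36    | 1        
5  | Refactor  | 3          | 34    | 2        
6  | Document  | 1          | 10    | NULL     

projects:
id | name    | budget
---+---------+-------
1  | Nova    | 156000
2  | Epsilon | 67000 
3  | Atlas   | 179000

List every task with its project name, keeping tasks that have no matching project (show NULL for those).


LEFT JOIN keeps every row from tasks (the left table); where project_id has no match in projects, the project columns become NULL. Walk through each task:
  - task 1 (Implement): project_id=NULL, no match -> kept with NULL
  - task 2 (Plan): project_id=2 -> matches Epsilon
  - task 3 (Optimize): project_id=3 -> matches Atlas
  - task 4 (Design): project_id=NULL, no match -> kept with NULL
  - task 5 (Refactor): project_id=3 -> matches Atlas
  - task 6 (Document): project_id=1 -> matches Nova
All 6 rows appear; 2 have NULL project.

SQL:
SELECT a.name, b.name AS project
FROM tasks a
LEFT JOIN projects b ON a.project_id = b.id

Result:
name      | project
----------+--------
Implement | NULL   
Plan      | Epsilon
Optimize  | Atlas  
Design    | NULL   
Refactor  | Atlas  
Document  | Nova   


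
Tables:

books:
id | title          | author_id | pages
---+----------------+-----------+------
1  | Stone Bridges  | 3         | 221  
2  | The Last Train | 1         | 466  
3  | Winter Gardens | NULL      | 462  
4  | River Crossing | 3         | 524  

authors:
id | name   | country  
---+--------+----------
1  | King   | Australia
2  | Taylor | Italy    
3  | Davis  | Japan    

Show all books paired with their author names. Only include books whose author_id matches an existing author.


INNER JOIN keeps only books rows whose author_id matches an id in authors. Walk through each book:
  - book 1 (Stone Bridges): author_id=3 -> matches Davis
  - book 2 (The Last Train): author_id=1 -> matches King
  - book 3 (Winter Gardens): author_id=NULL, no match -> dropped
  - book 4 (River Crossing): author_id=3 -> matches Davis
So 1 of 4 rows is dropped.

SQL:
SELECT a.title, b.name AS author
FROM books a
INNER JOIN authors b ON a.author_id = b.id

Result:
title          | author
---------------+-------
Stone Bridges  | Davis 
The Last Train | King  
River Crossing | Davis 


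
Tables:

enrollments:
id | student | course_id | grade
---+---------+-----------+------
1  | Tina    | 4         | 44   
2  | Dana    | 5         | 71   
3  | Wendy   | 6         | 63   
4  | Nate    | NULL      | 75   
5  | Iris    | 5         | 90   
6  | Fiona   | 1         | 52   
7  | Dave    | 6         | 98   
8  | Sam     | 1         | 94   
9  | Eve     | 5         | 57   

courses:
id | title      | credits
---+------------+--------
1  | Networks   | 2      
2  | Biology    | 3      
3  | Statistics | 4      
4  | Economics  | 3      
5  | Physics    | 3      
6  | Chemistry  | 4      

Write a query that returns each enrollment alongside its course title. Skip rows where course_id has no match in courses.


INNER JOIN keeps only enrollments rows whose course_id matches an id in courses. Walk through each enrollment:
  - enrollment 1 (Tina): course_id=4 -> matches Economics
  - enrollment 2 (Dana): course_id=5 -> matches Physics
  - enrollment 3 (Wendy): course_id=6 -> matches Chemistry
  - enrollment 4 (Nate): course_id=NULL, no match -> dropped
  - enrollment 5 (Iris): course_id=5 -> matches Physics
  - enrollment 6 (Fiona): course_id=1 -> matches Networks
  - enrollment 7 (Dave): course_id=6 -> matches Chemistry
  - enrollment 8 (Sam): course_id=1 -> matches Networks
  - enrollment 9 (Eve): course_id=5 -> matches Physics
So 1 of 9 rows is dropped.

SQL:
SELECT a.student, b.title AS course
FROM enrollments a
INNER JOIN courses b ON a.course_id = b.id

Result:
student | course   
--------+----------
Tina    | Economics
Dana    | Physics  
Wendy   | Chemistry
Iris    | Physics  
Fiona   | Networks 
Dave    | Chemistry
Sam     | Networks 
Eve     | Physics  


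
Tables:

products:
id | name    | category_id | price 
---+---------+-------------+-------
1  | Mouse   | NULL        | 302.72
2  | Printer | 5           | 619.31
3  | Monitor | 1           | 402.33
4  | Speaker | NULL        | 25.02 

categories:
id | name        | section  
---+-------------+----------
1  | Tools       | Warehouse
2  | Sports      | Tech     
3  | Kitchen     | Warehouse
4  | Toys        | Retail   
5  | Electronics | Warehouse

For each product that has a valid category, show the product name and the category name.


INNER JOIN keeps only products rows whose category_id matches an id in categories. Walk through each product:
  - product 1 (Mouse): category_id=NULL, no match -> dropped
  - product 2 (Printer): category_id=5 -> matches Electronics
  - product 3 (Monitor): category_id=1 -> matches Tools
  - product 4 (Speaker): category_id=NULL, no match -> dropped
So 2 of 4 rows are dropped.

SQL:
SELECT a.name, b.name AS category
FROM products a
INNER JOIN categories b ON a.category_id = b.id

Result:
name    | category   
--------+------------
Printer | Electronics
Monitor | Tools      


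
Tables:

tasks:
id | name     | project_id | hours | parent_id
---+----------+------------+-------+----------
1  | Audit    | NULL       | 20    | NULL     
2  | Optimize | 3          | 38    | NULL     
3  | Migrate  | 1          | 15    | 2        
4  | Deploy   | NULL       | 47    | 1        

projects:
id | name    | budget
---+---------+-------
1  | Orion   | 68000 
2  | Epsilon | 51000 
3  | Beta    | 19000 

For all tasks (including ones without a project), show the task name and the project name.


LEFT JOIN keeps every row from tasks (the left table); where project_id has no match in projects, the project columns become NULL. Walk through each task:
  - task 1 (Audit): project_id=NULL, no match -> kept with NULL
  - task 2 (Optimize): project_id=3 -> matches Beta
  - task 3 (Migrate): project_id=1 -> matches Orion
  - task 4 (Deploy): project_id=NULL, no match -> kept with NULL
All 4 rows appear; 2 have NULL project.

SQL:
SELECT a.name, b.name AS project
FROM tasks a
LEFT JOIN projects b ON a.project_id = b.id

Result:
name     | project
---------+--------
Audit    | NULL   
Optimize | Beta   
Migrate  | Orion  
Deploy   | NULL   


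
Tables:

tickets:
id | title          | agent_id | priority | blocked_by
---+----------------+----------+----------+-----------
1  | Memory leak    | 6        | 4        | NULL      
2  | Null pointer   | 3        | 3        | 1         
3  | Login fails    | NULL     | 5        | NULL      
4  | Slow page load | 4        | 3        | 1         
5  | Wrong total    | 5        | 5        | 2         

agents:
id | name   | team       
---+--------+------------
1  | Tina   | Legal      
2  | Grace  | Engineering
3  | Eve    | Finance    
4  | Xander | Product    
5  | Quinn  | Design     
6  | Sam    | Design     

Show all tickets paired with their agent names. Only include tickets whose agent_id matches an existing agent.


INNER JOIN keeps only tickets rows whose agent_id matches an id in agents. Walk through each ticket:
  - ticket 1 (Memory leak): agent_id=6 -> matches Sam
  - ticket 2 (Null pointer): agent_id=3 -> matches Eve
  - ticket 3 (Login fails): agent_id=NULL, no match -> dropped
  - ticket 4 (Slow page load): agent_id=4 -> matches Xander
  - ticket 5 (Wrong total): agent_id=5 -> matches Quinn
So 1 of 5 rows is dropped.

SQL:
SELECT a.title, b.name AS agent
FROM tickets a
INNER JOIN agents b ON a.agent_id = b.id

Result:
title          | agent 
---------------+-------
Memory leak    | Sam   
Null pointer   | Eve   
Slow page load | Xander
Wrong total    | Quinn 


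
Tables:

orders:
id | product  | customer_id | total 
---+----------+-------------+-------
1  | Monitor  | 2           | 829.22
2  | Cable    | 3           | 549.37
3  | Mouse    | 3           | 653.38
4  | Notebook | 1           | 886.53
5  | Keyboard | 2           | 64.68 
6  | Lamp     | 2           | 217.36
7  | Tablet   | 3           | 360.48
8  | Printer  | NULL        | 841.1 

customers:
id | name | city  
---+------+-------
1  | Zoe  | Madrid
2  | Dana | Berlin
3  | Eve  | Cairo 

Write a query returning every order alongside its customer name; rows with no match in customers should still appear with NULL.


LEFT JOIN keeps every row from orders (the left table); where customer_id has no match in customers, the customer columns become NULL. Walk through each order:
  - order 1 (Monitor): customer_id=2 -> matches Dana
  - order 2 (Cable): customer_id=3 -> matches Eve
  - order 3 (Mouse): customer_id=3 -> matches Eve
  - order 4 (Notebook): customer_id=1 -> matches Zoe
  - order 5 (Keyboard): customer_id=2 -> matches Dana
  - order 6 (Lamp): customer_id=2 -> matches Dana
  - order 7 (Tablet): customer_id=3 -> matches Eve
  - order 8 (Printer): customer_id=NULL, no match -> kept with NULL
All 8 rows appear; 1 has NULL customer.

SQL:
SELECT a.product, b.name AS customer
FROM orders a
LEFT JOIN customers b ON a.customer_id = b.id

Result:
product  | customer
---------+---------
Monitor  | Dana    
Cable    | Eve     
Mouse    | Eve     
Notebook | Zoe     
Keyboard | Dana    
Lamp     | Dana    
Tablet   | Eve     
Printer  | NULL    


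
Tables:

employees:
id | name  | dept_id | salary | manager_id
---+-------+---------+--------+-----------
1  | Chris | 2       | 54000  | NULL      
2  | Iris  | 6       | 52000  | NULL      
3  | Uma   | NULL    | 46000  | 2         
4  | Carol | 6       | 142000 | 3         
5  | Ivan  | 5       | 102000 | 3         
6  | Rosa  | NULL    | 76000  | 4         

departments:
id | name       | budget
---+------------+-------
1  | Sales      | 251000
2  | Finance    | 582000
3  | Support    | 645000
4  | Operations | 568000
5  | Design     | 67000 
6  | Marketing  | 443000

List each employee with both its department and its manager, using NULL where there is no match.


Two LEFT JOINs from the same base table employees: one to departments via dept_id, one to employees itself via manager_id. Both are LEFT so every employee is preserved.
Match against departments:
  - employee 1 (Chris): dept_id=2 -> matches Finance
  - employee 2 (Iris): dept_id=6 -> matches Marketing
  - employee 3 (Uma): dept_id=NULL, no match -> kept with NULL
  - employee 4 (Carol): dept_id=6 -> matches Marketing
  - employee 5 (Ivan): dept_id=5 -> matches Design
  - employee 6 (Rosa): dept_id=NULL, no match -> kept with NULL
Match against employees (self):
  - employee 1 (Chris): manager_id=NULL -> NULL
  - employee 2 (Iris): manager_id=NULL -> NULL
  - employee 3 (Uma): manager_id=2 -> Iris
  - employee 4 (Carol): manager_id=3 -> Uma
  - employee 5 (Ivan): manager_id=3 -> Uma
  - employee 6 (Rosa): manager_id=4 -> Carol

SQL:
SELECT a.name, b.name AS department, c.name AS manager
FROM employees a
LEFT JOIN departments b ON a.dept_id = b.id
LEFT JOIN employees c ON a.manager_id = c.id

Result:
name  | department | manager
------+------------+--------
Chris | Finance    | NULL   
Iris  | Marketing  | NULL   
Uma   | NULL       | Iris   
Carol | Marketing  | Uma    
Ivan  | Design     | Uma    
Rosa  | NULL       | Carol  


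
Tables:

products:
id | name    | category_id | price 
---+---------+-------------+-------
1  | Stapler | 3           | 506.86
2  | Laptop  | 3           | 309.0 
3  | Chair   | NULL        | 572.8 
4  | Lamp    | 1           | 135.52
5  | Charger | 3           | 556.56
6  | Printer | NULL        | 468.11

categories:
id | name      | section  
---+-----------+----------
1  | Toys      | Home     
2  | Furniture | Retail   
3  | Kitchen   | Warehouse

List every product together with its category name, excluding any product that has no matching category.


INNER JOIN keeps only products rows whose category_id matches an id in categories. Walk through each product:
  - product 1 (Stapler): category_id=3 -> matches Kitchen
  - product 2 (Laptop): category_id=3 -> matches Kitchen
  - product 3 (Chair): category_id=NULL, no match -> dropped
  - product 4 (Lamp): category_id=1 -> matches Toys
  - product 5 (Charger): category_id=3 -> matches Kitchen
  - product 6 (Printer): category_id=NULL, no match -> dropped
So 2 of 6 rows are dropped.

SQL:
SELECT a.name, b.name AS category
FROM products a
INNER JOIN categories b ON a.category_id = b.id

Result:
name    | category
--------+---------
Stapler | Kitchen 
Laptop  | Kitchen 
Lamp    | Toys    
Charger | Kitchen 


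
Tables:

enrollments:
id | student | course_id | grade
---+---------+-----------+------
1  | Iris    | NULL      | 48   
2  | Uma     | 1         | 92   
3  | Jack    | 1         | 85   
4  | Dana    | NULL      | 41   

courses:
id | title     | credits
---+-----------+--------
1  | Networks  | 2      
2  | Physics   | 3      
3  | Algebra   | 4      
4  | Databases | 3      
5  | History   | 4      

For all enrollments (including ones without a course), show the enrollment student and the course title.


LEFT JOIN keeps every row from enrollments (the left table); where course_id has no match in courses, the course columns become NULL. Walk through each enrollment:
  - enrollment 1 (Iris): course_id=NULL, no match -> kept with NULL
  - enrollment 2 (Uma): course_id=1 -> matches Networks
  - enrollment 3 (Jack): course_id=1 -> matches Networks
  - enrollment 4 (Dana): course_id=NULL, no match -> kept with NULL
All 4 rows appear; 2 have NULL course.

SQL:
SELECT a.student, b.title AS course
FROM enrollments a
LEFT JOIN courses b ON a.course_id = b.id

Result:
student | course  
--------+---------
Iris    | NULL    
Uma     | Networks
Jack    | Networks
Dana    | NULL    


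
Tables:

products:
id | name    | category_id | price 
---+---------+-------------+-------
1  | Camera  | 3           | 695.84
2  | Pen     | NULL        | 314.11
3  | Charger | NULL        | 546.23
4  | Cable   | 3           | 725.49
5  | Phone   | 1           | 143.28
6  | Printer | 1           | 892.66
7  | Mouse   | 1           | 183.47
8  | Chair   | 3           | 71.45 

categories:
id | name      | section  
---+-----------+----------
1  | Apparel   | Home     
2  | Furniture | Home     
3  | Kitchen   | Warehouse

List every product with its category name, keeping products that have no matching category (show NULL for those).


LEFT JOIN keeps every row from products (the left table); where category_id has no match in categories, the category columns become NULL. Walk through each product:
  - product 1 (Camera): category_id=3 -> matches Kitchen
  - product 2 (Pen): category_id=NULL, no match -> kept with NULL
  - product 3 (Charger): category_id=NULL, no match -> kept with NULL
  - product 4 (Cable): category_id=3 -> matches Kitchen
  - product 5 (Phone): category_id=1 -> matches Apparel
  - product 6 (Printer): category_id=1 -> matches Apparel
  - product 7 (Mouse): category_id=1 -> matches Apparel
  - product 8 (Chair): category_id=3 -> matches Kitchen
All 8 rows appear; 2 have NULL category.

SQL:
SELECT a.name, b.name AS category
FROM products a
LEFT JOIN categories b ON a.category_id = b.id

Result:
name    | category
--------+---------
Camera  | Kitchen 
Pen     | NULL    
Charger | NULL    
Cable   | Kitchen 
Phone   | Apparel 
Printer | Apparel 
Mouse   | Apparel 
Chair   | Kitchen 


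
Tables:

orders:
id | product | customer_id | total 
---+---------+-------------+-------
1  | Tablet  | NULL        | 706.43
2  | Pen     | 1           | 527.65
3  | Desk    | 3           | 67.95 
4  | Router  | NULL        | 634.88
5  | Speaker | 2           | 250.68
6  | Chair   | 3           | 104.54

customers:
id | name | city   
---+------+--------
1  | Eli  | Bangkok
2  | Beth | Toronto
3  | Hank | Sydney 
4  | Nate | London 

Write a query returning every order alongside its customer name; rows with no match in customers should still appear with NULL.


LEFT JOIN keeps every row from orders (the left table); where customer_id has no match in customers, the customer columns become NULL. Walk through each order:
  - order 1 (Tablet): customer_id=NULL, no match -> kept with NULL
  - order 2 (Pen): customer_id=1 -> matches Eli
  - order 3 (Desk): customer_id=3 -> matches Hank
  - order 4 (Router): customer_id=NULL, no match -> kept with NULL
  - order 5 (Speaker): customer_id=2 -> matches Beth
  - order 6 (Chair): customer_id=3 -> matches Hank
All 6 rows appear; 2 have NULL customer.

SQL:
SELECT a.product, b.name AS customer
FROM orders a
LEFT JOIN customers b ON a.customer_id = b.id

Result:
product | customer
--------+---------
Tablet  | NULL    
Pen     | Eli     
Desk    | Hank    
Router  | NULL    
Speaker | Beth    
Chair   | Hank    


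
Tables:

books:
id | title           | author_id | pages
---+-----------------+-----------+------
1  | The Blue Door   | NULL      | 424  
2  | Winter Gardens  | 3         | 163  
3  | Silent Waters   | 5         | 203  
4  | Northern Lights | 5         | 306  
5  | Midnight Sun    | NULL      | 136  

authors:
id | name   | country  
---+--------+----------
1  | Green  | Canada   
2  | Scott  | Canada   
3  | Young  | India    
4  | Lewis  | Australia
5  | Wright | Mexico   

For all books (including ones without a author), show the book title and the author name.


LEFT JOIN keeps every row from books (the left table); where author_id has no match in authors, the author columns become NULL. Walk through each book:
  - book 1 (The Blue Door): author_id=NULL, no match -> kept with NULL
  - book 2 (Winter Gardens): author_id=3 -> matches Young
  - book 3 (Silent Waters): author_id=5 -> matches Wright
  - book 4 (Northern Lights): author_id=5 -> matches Wright
  - book 5 (Midnight Sun): author_id=NULL, no match -> kept with NULL
All 5 rows appear; 2 have NULL author.

SQL:
SELECT a.title, b.name AS author
FROM books a
LEFT JOIN authors b ON a.author_id = b.id

Result:
title           | author
----------------+-------
The Blue Door   | NULL  
Winter Gardens  | Young 
Silent Waters   | Wright
Northern Lights | Wright
Midnight Sun    | NULL  


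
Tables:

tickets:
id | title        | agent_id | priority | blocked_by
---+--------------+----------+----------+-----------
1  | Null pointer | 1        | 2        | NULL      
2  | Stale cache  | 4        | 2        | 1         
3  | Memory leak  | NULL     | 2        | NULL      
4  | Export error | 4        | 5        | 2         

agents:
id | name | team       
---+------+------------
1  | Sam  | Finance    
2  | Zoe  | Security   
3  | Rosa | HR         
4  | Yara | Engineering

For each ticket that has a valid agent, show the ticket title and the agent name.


INNER JOIN keeps only tickets rows whose agent_id matches an id in agents. Walk through each ticket:
  - ticket 1 (Null pointer): agent_id=1 -> matches Sam
  - ticket 2 (Stale cache): agent_id=4 -> matches Yara
  - ticket 3 (Memory leak): agent_id=NULL, no match -> dropped
  - ticket 4 (Export error): agent_id=4 -> matches Yara
So 1 of 4 rows is dropped.

SQL:
SELECT a.title, b.name AS agent
FROM tickets a
INNER JOIN agents b ON a.agent_id = b.id

Result:
title        | agent
-------------+------
Null pointer | Sam  
Stale cache  | Yara 
Export error | Yara 


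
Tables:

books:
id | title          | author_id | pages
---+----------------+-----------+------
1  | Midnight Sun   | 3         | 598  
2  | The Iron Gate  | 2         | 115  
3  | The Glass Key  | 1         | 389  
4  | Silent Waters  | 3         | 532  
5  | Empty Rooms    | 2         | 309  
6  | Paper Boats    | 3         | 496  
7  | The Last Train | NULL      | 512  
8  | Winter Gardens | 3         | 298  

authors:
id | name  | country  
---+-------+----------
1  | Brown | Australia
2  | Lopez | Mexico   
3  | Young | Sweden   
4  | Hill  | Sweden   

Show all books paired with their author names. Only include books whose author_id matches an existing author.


INNER JOIN keeps only books rows whose author_id matches an id in authors. Walk through each book:
  - book 1 (Midnight Sun): author_id=3 -> matches Young
  - book 2 (The Iron Gate): author_id=2 -> matches Lopez
  - book 3 (The Glass Key): author_id=1 -> matches Brown
  - book 4 (Silent Waters): author_id=3 -> matches Young
  - book 5 (Empty Rooms): author_id=2 -> matches Lopez
  - book 6 (Paper Boats): author_id=3 -> matches Young
  - book 7 (The Last Train): author_id=NULL, no match -> dropped
  - book 8 (Winter Gardens): author_id=3 -> matches Young
So 1 of 8 rows is dropped.

SQL:
SELECT a.title, b.name AS author
FROM books a
INNER JOIN authors b ON a.author_id = b.id

Result:
title          | author
---------------+-------
Midnight Sun   | Young 
The Iron Gate  | Lopez 
The Glass Key  | Brown 
Silent Waters  | Young 
Empty Rooms    | Lopez 
Paper Boats    | Young 
Winter Gardens | Young 


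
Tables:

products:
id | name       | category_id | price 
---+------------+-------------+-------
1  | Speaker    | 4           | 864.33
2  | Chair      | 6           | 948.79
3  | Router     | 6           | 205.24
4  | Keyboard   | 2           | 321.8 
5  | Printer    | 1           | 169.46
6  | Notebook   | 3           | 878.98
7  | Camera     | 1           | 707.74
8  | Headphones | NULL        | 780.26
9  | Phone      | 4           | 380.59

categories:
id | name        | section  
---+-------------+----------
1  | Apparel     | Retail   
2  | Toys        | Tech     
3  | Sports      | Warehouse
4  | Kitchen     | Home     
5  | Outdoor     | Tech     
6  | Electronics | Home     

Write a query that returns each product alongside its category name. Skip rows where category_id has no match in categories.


INNER JOIN keeps only products rows whose category_id matches an id in categories. Walk through each product:
  - product 1 (Speaker): category_id=4 -> matches Kitchen
  - product 2 (Chair): category_id=6 -> matches Electronics
  - product 3 (Router): category_id=6 -> matches Electronics
  - product 4 (Keyboard): category_id=2 -> matches Toys
  - product 5 (Printer): category_id=1 -> matches Apparel
  - product 6 (Notebook): category_id=3 -> matches Sports
  - product 7 (Camera): category_id=1 -> matches Apparel
  - product 8 (Headphones): category_id=NULL, no match -> dropped
  - product 9 (Phone): category_id=4 -> matches Kitchen
So 1 of 9 rows is dropped.

SQL:
SELECT a.name, b.name AS category
FROM products a
INNER JOIN categories b ON a.category_id = b.id

Result:
name     | category   
---------+------------
Speaker  | Kitchen    
Chair    | Electronics
Router   | Electronics
Keyboard | Toys       
Printer  | Apparel    
Notebook | Sports     
Camera   | Apparel    
Phone    | Kitchen    
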